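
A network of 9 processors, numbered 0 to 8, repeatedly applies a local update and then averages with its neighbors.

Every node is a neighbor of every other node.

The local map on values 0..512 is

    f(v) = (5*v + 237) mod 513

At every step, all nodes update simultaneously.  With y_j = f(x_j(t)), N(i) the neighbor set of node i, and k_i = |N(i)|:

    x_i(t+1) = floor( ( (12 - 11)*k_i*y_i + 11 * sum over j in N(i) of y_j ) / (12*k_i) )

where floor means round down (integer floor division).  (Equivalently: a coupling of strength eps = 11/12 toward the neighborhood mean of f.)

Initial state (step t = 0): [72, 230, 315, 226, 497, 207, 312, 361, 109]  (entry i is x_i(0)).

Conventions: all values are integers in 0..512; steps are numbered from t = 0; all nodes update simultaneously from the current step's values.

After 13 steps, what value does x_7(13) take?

Answer: x_7(13) = 113

Derivation:
t=0: [72, 230, 315, 226, 497, 207, 312, 361, 109]
t=1: [282, 274, 277, 274, 280, 277, 277, 269, 277]
t=2: [78, 80, 79, 80, 79, 79, 79, 80, 79]
t=3: [120, 119, 120, 119, 120, 120, 120, 119, 120]
t=4: [322, 322, 322, 322, 322, 322, 322, 322, 322]
t=5: [308, 308, 308, 308, 308, 308, 308, 308, 308]
t=6: [238, 238, 238, 238, 238, 238, 238, 238, 238]
t=7: [401, 401, 401, 401, 401, 401, 401, 401, 401]
t=8: [190, 190, 190, 190, 190, 190, 190, 190, 190]
t=9: [161, 161, 161, 161, 161, 161, 161, 161, 161]
t=10: [16, 16, 16, 16, 16, 16, 16, 16, 16]
t=11: [317, 317, 317, 317, 317, 317, 317, 317, 317]
t=12: [283, 283, 283, 283, 283, 283, 283, 283, 283]
t=13: [113, 113, 113, 113, 113, 113, 113, 113, 113]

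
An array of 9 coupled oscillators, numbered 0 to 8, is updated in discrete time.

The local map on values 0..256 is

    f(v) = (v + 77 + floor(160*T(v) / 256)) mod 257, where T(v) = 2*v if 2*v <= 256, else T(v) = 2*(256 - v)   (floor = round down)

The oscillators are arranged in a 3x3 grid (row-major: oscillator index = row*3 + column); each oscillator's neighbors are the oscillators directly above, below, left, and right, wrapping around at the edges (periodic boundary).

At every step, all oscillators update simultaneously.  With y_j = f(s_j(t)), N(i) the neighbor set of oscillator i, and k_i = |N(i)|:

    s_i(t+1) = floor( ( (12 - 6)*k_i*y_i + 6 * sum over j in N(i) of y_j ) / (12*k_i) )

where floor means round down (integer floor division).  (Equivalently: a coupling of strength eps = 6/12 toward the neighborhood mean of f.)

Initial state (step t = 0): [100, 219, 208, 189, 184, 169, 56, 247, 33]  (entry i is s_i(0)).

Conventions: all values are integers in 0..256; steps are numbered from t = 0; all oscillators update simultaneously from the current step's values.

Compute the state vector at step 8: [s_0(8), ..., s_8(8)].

Simulating step by step:
t=0: [100, 219, 208, 189, 184, 169, 56, 247, 33]
t=1: [81, 80, 91, 100, 91, 101, 147, 105, 133]
t=2: [22, 13, 31, 44, 30, 48, 77, 57, 81]
t=3: [147, 130, 125, 176, 156, 151, 188, 165, 99]
t=4: [101, 103, 94, 97, 100, 93, 88, 91, 70]
t=5: [40, 43, 60, 36, 40, 58, 51, 55, 129]
t=6: [175, 179, 187, 170, 175, 184, 174, 179, 154]
t=7: [95, 95, 94, 96, 95, 95, 96, 96, 97]
t=8: [33, 33, 32, 34, 33, 33, 35, 35, 36]

Answer: [33, 33, 32, 34, 33, 33, 35, 35, 36]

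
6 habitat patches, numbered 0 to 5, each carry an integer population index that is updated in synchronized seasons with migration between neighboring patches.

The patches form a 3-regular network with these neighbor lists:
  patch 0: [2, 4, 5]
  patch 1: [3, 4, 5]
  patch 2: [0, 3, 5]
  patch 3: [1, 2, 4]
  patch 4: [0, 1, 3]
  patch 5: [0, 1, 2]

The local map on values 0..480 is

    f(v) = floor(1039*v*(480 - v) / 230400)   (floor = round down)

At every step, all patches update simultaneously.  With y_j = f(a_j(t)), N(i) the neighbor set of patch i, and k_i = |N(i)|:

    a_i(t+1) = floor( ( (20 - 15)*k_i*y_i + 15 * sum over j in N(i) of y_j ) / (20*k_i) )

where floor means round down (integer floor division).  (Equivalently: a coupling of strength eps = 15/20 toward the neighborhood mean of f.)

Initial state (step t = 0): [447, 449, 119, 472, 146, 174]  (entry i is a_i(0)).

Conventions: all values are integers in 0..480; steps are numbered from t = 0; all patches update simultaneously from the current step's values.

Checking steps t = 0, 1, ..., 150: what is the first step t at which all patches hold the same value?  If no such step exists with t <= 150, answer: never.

Simulating step by step:
t=0: [447, 449, 119, 472, 146, 174]  (not all equal)
t=1: [179, 134, 129, 122, 91, 140]  (not all equal)
t=2: [204, 194, 214, 192, 201, 217]  (not all equal)
t=3: [254, 252, 253, 251, 251, 254]  (not all equal)
t=4: [258, 258, 258, 258, 258, 258]  (all equal)

Answer: 4
Key observation: Synchronization is absorbing here: once all patches are equal they stay equal, and step 4 is the first all-equal step.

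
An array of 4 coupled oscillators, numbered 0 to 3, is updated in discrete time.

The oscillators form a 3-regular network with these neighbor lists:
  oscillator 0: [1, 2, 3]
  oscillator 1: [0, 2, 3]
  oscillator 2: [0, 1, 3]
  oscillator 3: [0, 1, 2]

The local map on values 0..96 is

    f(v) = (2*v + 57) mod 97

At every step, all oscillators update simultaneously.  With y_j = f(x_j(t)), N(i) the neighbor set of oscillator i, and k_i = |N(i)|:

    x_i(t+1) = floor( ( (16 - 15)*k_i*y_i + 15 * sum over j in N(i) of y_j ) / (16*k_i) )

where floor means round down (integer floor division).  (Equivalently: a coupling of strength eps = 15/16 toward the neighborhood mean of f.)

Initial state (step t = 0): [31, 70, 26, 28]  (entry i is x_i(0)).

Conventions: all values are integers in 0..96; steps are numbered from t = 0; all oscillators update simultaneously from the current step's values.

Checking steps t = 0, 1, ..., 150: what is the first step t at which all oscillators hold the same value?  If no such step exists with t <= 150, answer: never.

Answer: 4
Key observation: Synchronization is absorbing here: once all oscillators are equal they stay equal, and step 4 is the first all-equal step.

Derivation:
t=0: [31, 70, 26, 28]  (not all equal)
t=1: [11, 15, 13, 12]  (not all equal)
t=2: [83, 81, 82, 82]  (not all equal)
t=3: [26, 27, 27, 27]  (not all equal)
t=4: [13, 13, 13, 13]  (all equal)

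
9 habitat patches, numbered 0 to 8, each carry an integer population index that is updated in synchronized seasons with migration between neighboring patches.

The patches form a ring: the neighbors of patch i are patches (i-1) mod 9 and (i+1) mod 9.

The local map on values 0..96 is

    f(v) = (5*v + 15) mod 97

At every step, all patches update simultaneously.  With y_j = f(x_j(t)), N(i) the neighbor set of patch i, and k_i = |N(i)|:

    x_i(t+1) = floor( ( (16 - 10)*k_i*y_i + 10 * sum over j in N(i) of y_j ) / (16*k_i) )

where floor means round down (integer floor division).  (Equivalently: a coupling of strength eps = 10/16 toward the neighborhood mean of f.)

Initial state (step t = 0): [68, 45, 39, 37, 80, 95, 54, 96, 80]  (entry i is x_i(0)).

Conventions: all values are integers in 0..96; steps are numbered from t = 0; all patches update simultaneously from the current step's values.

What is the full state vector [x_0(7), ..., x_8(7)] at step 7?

Answer: [86, 69, 66, 50, 53, 60, 80, 88, 86]

Derivation:
t=0: [68, 45, 39, 37, 80, 95, 54, 96, 80]
t=1: [46, 42, 22, 15, 13, 38, 38, 40, 33]
t=2: [54, 36, 48, 67, 61, 32, 14, 37, 53]
t=3: [61, 47, 41, 50, 53, 64, 58, 55, 62]
t=4: [39, 38, 49, 61, 68, 47, 49, 51, 51]
t=5: [33, 29, 37, 51, 50, 61, 66, 72, 57]
t=6: [53, 51, 45, 52, 59, 49, 55, 51, 55]
t=7: [86, 69, 66, 50, 53, 60, 80, 88, 86]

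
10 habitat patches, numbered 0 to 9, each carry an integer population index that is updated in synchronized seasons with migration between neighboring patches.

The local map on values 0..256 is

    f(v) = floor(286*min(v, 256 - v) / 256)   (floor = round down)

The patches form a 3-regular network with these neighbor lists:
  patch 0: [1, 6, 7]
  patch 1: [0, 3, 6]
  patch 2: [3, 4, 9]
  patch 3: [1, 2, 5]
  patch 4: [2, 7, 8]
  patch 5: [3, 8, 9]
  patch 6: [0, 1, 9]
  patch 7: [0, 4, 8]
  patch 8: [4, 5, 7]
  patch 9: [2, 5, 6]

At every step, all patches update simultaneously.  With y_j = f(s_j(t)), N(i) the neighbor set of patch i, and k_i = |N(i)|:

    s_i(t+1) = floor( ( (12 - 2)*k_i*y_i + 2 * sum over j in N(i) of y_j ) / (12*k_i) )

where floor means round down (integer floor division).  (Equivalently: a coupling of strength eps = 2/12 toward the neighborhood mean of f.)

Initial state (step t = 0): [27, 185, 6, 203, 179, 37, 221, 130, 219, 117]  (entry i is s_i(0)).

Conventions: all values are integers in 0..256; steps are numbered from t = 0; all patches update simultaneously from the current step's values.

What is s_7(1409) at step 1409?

Answer: s_7(1409) = 128
Key observation: The state at step 26, [140, 140, 140, 140, 140, 140, 140, 140, 140, 140], reappears at step 32: the system is in a cycle of period 6 from step 26 on.  Therefore the state at step 1409 equals the state at step 26 + ((1409 - 26) mod 6) = 29, which is [128, 128, 128, 128, 128, 128, 128, 128, 128, 128].

Derivation:
t=0: [27, 185, 6, 203, 179, 37, 221, 130, 219, 117]
t=1: [39, 72, 20, 56, 82, 46, 45, 125, 49, 113]
t=2: [50, 75, 33, 60, 87, 55, 55, 126, 60, 111]
t=3: [61, 79, 46, 65, 94, 65, 65, 128, 72, 112]
t=4: [73, 85, 59, 71, 102, 75, 75, 133, 84, 115]
t=5: [84, 91, 71, 79, 110, 85, 86, 130, 96, 119]
t=6: [96, 99, 84, 88, 119, 96, 98, 134, 108, 124]
t=7: [108, 109, 97, 98, 129, 108, 110, 133, 120, 132]
t=8: [121, 120, 111, 110, 138, 121, 122, 136, 133, 134]
t=9: [134, 133, 124, 123, 131, 134, 135, 134, 136, 135]
t=10: [136, 136, 137, 137, 138, 135, 135, 136, 134, 135]
t=11: [134, 133, 132, 132, 131, 134, 134, 133, 135, 134]
t=12: [136, 136, 137, 137, 138, 136, 136, 136, 135, 136]
t=13: [134, 133, 132, 132, 131, 133, 134, 133, 134, 133]
t=14: [136, 136, 138, 137, 138, 137, 136, 137, 136, 137]
t=15: [133, 133, 131, 132, 131, 132, 133, 132, 133, 132]
t=16: [137, 137, 138, 138, 138, 137, 137, 137, 137, 138]
t=17: [132, 131, 131, 131, 131, 131, 131, 131, 131, 131]
t=18: [138, 138, 139, 139, 139, 139, 138, 138, 139, 139]
t=19: [131, 130, 130, 130, 130, 130, 130, 130, 130, 130]
t=20: [139, 139, 140, 140, 140, 140, 139, 139, 140, 140]
t=21: [130, 129, 129, 129, 129, 129, 129, 129, 129, 129]
t=22: [140, 140, 141, 141, 141, 141, 140, 140, 141, 141]
t=23: [129, 128, 128, 128, 128, 128, 128, 128, 128, 128]
t=24: [141, 142, 143, 143, 143, 143, 142, 142, 143, 143]
t=25: [127, 127, 126, 126, 126, 126, 127, 126, 126, 126]
t=26: [140, 140, 140, 140, 140, 140, 140, 140, 140, 140]
t=27: [129, 129, 129, 129, 129, 129, 129, 129, 129, 129]
t=28: [141, 141, 141, 141, 141, 141, 141, 141, 141, 141]
t=29: [128, 128, 128, 128, 128, 128, 128, 128, 128, 128]
t=30: [143, 143, 143, 143, 143, 143, 143, 143, 143, 143]
t=31: [126, 126, 126, 126, 126, 126, 126, 126, 126, 126]
t=32: [140, 140, 140, 140, 140, 140, 140, 140, 140, 140]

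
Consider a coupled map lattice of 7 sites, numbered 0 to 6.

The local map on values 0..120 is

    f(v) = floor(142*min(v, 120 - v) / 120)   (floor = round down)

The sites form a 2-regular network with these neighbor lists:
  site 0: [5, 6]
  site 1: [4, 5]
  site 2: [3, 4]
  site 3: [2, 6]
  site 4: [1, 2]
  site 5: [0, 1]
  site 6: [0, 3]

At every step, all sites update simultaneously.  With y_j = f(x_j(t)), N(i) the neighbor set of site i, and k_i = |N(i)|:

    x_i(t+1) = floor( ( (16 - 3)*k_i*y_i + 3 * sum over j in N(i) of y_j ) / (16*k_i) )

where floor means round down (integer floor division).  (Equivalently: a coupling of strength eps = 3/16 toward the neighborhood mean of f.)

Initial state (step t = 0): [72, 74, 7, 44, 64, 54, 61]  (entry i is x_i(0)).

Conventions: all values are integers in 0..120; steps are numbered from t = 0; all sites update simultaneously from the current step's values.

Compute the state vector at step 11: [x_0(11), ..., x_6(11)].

Answer: [63, 60, 60, 61, 60, 61, 66]

Derivation:
t=0: [72, 74, 7, 44, 64, 54, 61]
t=1: [57, 55, 17, 49, 59, 61, 66]
t=2: [66, 65, 28, 54, 64, 68, 62]
t=3: [63, 64, 38, 60, 62, 61, 67]
t=4: [66, 66, 48, 67, 65, 68, 63]
t=5: [63, 63, 57, 61, 63, 61, 66]
t=6: [66, 67, 67, 68, 67, 68, 63]
t=7: [63, 61, 61, 61, 62, 61, 66]
t=8: [66, 68, 68, 68, 68, 68, 63]
t=9: [63, 61, 61, 61, 61, 61, 66]
t=10: [66, 69, 69, 68, 69, 68, 63]
t=11: [63, 60, 60, 61, 60, 61, 66]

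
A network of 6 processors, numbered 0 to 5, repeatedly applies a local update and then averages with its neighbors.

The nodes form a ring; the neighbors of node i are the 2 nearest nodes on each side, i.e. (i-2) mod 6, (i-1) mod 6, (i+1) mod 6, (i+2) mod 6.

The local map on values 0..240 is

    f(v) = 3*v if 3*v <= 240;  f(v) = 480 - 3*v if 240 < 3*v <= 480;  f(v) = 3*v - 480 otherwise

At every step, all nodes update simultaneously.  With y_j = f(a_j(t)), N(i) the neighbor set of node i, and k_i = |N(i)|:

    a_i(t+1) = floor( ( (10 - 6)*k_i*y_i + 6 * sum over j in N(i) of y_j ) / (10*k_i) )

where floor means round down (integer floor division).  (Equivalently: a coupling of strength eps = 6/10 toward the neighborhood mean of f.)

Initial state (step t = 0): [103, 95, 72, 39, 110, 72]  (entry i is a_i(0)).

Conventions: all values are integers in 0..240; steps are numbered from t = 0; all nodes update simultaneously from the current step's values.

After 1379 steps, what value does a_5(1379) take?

Simulating step by step:
t=0: [103, 95, 72, 39, 110, 72]
t=1: [184, 186, 181, 163, 168, 181]
t=2: [63, 62, 52, 37, 40, 52]
t=3: [168, 166, 153, 137, 139, 153]
t=4: [28, 27, 34, 46, 45, 34]
t=5: [96, 96, 106, 118, 117, 106]
t=6: [173, 173, 160, 147, 147, 160]
t=7: [27, 27, 23, 27, 27, 23]
t=8: [77, 77, 76, 77, 77, 76]
t=9: [230, 230, 229, 230, 230, 229]
t=10: [209, 209, 208, 209, 209, 208]
t=11: [146, 146, 145, 146, 146, 145]
t=12: [42, 42, 43, 42, 42, 43]
t=13: [126, 126, 127, 126, 126, 127]
t=14: [101, 101, 100, 101, 101, 100]
t=15: [177, 177, 178, 177, 177, 178]
t=16: [51, 51, 52, 51, 51, 52]
t=17: [153, 153, 154, 153, 153, 154]
t=18: [20, 20, 19, 20, 20, 19]
t=19: [59, 59, 58, 59, 59, 58]
t=20: [176, 176, 175, 176, 176, 175]
t=21: [47, 47, 46, 47, 47, 46]
t=22: [140, 140, 139, 140, 140, 139]
t=23: [60, 60, 61, 60, 60, 61]
t=24: [180, 180, 181, 180, 180, 181]
t=25: [60, 60, 61, 60, 60, 61]

Answer: a_5(1379) = 61
Key observation: The state at step 23, [60, 60, 61, 60, 60, 61], reappears at step 25: the system is in a cycle of period 2 from step 23 on.  Therefore the state at step 1379 equals the state at step 23 + ((1379 - 23) mod 2) = 23, which is [60, 60, 61, 60, 60, 61].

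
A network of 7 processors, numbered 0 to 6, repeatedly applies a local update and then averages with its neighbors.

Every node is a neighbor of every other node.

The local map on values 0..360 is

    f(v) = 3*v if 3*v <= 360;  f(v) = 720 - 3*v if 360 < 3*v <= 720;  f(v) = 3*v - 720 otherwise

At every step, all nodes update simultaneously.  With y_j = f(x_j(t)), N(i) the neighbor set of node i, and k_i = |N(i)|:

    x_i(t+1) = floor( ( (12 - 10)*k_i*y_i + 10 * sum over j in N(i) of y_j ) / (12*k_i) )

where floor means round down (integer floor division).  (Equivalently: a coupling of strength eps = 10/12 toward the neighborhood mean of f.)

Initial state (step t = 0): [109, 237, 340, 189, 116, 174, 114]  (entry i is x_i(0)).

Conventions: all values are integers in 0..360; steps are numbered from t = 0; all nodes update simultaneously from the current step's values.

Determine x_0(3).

Answer: x_0(3) = 24

Derivation:
t=0: [109, 237, 340, 189, 116, 174, 114]
t=1: [242, 233, 241, 237, 242, 238, 242]
t=2: [8, 8, 8, 8, 8, 8, 8]
t=3: [24, 24, 24, 24, 24, 24, 24]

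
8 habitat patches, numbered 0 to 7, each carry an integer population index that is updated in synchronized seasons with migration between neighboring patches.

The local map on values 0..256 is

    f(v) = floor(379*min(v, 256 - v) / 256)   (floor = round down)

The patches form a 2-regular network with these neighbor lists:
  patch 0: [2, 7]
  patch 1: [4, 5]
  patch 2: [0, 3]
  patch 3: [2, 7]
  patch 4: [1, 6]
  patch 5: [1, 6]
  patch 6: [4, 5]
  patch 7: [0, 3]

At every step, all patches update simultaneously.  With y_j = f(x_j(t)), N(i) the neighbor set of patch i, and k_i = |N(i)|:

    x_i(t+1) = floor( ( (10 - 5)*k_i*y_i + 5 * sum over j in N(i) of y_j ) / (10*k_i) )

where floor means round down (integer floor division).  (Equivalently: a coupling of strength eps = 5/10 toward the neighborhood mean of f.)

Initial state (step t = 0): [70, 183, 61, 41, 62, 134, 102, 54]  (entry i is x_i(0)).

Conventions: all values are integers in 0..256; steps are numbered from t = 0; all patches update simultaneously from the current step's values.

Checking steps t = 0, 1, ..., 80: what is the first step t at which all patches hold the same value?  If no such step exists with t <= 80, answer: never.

Simulating step by step:
t=0: [70, 183, 61, 41, 62, 134, 102, 54]  (not all equal)
t=1: [93, 121, 85, 72, 110, 154, 143, 80]  (not all equal)
t=2: [129, 167, 123, 113, 167, 162, 161, 119]  (not all equal)
t=3: [183, 133, 179, 173, 133, 137, 137, 176]  (not all equal)
t=4: [111, 180, 114, 118, 180, 177, 177, 116]  (not all equal)
t=5: [166, 113, 168, 171, 113, 115, 115, 170]  (not all equal)
t=6: [130, 167, 129, 126, 167, 169, 169, 128]  (not all equal)
t=7: [187, 130, 187, 187, 130, 128, 128, 187]  (not all equal)
t=8: [102, 186, 102, 102, 186, 188, 188, 102]  (not all equal)
t=9: [151, 102, 151, 151, 102, 100, 100, 151]  (not all equal)
t=10: [155, 150, 155, 155, 150, 148, 148, 155]  (not all equal)
t=11: [149, 156, 149, 149, 156, 158, 158, 149]  (not all equal)
t=12: [158, 147, 158, 158, 147, 145, 145, 158]  (not all equal)
t=13: [145, 161, 145, 145, 161, 163, 163, 145]  (not all equal)
t=14: [164, 139, 164, 164, 139, 137, 137, 164]  (not all equal)
t=15: [136, 173, 136, 136, 173, 175, 175, 136]  (not all equal)
t=16: [177, 121, 177, 177, 121, 119, 119, 177]  (not all equal)
t=17: [116, 178, 116, 116, 178, 176, 176, 116]  (not all equal)
t=18: [171, 115, 171, 171, 115, 117, 117, 171]  (not all equal)
t=19: [125, 170, 125, 125, 170, 172, 172, 125]  (not all equal)
t=20: [185, 126, 185, 185, 126, 124, 124, 185]  (not all equal)
t=21: [105, 185, 105, 105, 185, 183, 183, 105]  (not all equal)
t=22: [155, 105, 155, 155, 105, 107, 107, 155]  (not all equal)
t=23: [149, 155, 149, 149, 155, 157, 157, 149]  (not all equal)
t=24: [158, 148, 158, 158, 148, 146, 146, 158]  (not all equal)
t=25: [145, 159, 145, 145, 159, 161, 161, 145]  (not all equal)
t=26: [164, 142, 164, 164, 142, 140, 140, 164]  (not all equal)
t=27: [136, 168, 136, 136, 168, 170, 170, 136]  (not all equal)
t=28: [177, 129, 177, 177, 129, 127, 127, 177]  (not all equal)
t=29: [116, 188, 116, 116, 188, 188, 188, 116]  (not all equal)
t=30: [171, 100, 171, 171, 100, 100, 100, 171]  (not all equal)
t=31: [125, 148, 125, 125, 148, 148, 148, 125]  (not all equal)
t=32: [185, 159, 185, 185, 159, 159, 159, 185]  (not all equal)
t=33: [105, 143, 105, 105, 143, 143, 143, 105]  (not all equal)
t=34: [155, 167, 155, 155, 167, 167, 167, 155]  (not all equal)
t=35: [149, 131, 149, 149, 131, 131, 131, 149]  (not all equal)
t=36: [158, 185, 158, 158, 185, 185, 185, 158]  (not all equal)
t=37: [145, 105, 145, 145, 105, 105, 105, 145]  (not all equal)
t=38: [164, 155, 164, 164, 155, 155, 155, 164]  (not all equal)
t=39: [136, 149, 136, 136, 149, 149, 149, 136]  (not all equal)
t=40: [177, 158, 177, 177, 158, 158, 158, 177]  (not all equal)
t=41: [116, 145, 116, 116, 145, 145, 145, 116]  (not all equal)
t=42: [171, 164, 171, 171, 164, 164, 164, 171]  (not all equal)
t=43: [125, 136, 125, 125, 136, 136, 136, 125]  (not all equal)
t=44: [185, 177, 185, 185, 177, 177, 177, 185]  (not all equal)
t=45: [105, 116, 105, 105, 116, 116, 116, 105]  (not all equal)
t=46: [155, 171, 155, 155, 171, 171, 171, 155]  (not all equal)
t=47: [149, 125, 149, 149, 125, 125, 125, 149]  (not all equal)
t=48: [158, 185, 158, 158, 185, 185, 185, 158]  (not all equal)

Answer: never
Key observation: The state at step 36 reappears at step 48 — the system is in a cycle of period 12 from step 36 on.  No step 0..48 is synchronized, and the cycle repeats forever, so no step up to 80 (or ever) has all patches equal.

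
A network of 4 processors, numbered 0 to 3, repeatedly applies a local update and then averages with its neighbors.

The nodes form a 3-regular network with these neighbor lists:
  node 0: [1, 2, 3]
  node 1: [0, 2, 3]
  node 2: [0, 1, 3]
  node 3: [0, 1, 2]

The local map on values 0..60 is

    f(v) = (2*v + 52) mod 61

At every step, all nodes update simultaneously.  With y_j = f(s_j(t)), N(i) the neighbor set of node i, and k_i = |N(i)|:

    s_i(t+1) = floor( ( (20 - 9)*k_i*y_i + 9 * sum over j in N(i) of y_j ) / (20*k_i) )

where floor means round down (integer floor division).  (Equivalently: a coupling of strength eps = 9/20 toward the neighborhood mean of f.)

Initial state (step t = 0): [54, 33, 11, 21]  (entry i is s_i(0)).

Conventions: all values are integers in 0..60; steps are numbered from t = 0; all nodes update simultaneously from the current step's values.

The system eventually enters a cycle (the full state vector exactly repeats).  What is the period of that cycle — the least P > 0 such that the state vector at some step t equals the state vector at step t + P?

Simulating step by step:
t=0: [54, 33, 11, 21]
t=1: [36, 43, 26, 34]
t=2: [18, 24, 35, 41]
t=3: [22, 27, 11, 16]
t=4: [31, 35, 22, 26]
t=5: [40, 19, 33, 36]
t=6: [18, 26, 37, 15]
t=7: [25, 31, 15, 22]
t=8: [38, 43, 30, 36]
t=9: [13, 17, 31, 12]
t=10: [23, 26, 37, 22]
t=11: [32, 35, 19, 31]
t=12: [42, 20, 32, 41]
t=13: [22, 29, 38, 21]
t=14: [32, 38, 20, 31]
t=15: [43, 24, 34, 42]
t=16: [25, 34, 42, 24]
t=17: [39, 46, 28, 38]
t=18: [15, 21, 31, 14]
t=19: [27, 32, 40, 26]
t=20: [40, 44, 26, 40]
t=21: [16, 19, 29, 16]
t=22: [27, 30, 38, 27]
t=23: [40, 42, 24, 40]
t=24: [14, 16, 26, 14]
t=25: [23, 24, 32, 23]
t=26: [40, 40, 47, 40]
t=27: [12, 12, 17, 12]
t=28: [16, 16, 20, 16]
t=29: [24, 24, 27, 24]
t=30: [39, 39, 42, 39]
t=31: [8, 8, 11, 8]
t=32: [7, 7, 10, 7]
t=33: [5, 5, 8, 5]
t=34: [1, 1, 4, 1]
t=35: [54, 54, 57, 54]
t=36: [38, 38, 41, 38]
t=37: [6, 6, 9, 6]
t=38: [3, 3, 6, 3]
t=39: [49, 49, 27, 49]
t=40: [30, 30, 37, 30]
t=41: [43, 43, 25, 43]
t=42: [19, 19, 29, 19]
t=43: [32, 32, 40, 32]
t=44: [48, 48, 30, 48]
t=45: [29, 29, 39, 29]
t=46: [42, 42, 26, 42]
t=47: [18, 18, 29, 18]
t=48: [30, 30, 39, 30]
t=49: [44, 44, 27, 44]
t=50: [22, 22, 32, 22]
t=51: [38, 38, 46, 38]
t=52: [8, 8, 14, 8]
t=53: [8, 8, 13, 8]
t=54: [8, 8, 12, 8]
t=55: [8, 8, 11, 8]

Answer: 24
Key observation: The state at step 31, [8, 8, 11, 8], reappears at step 55 — and no state repeats earlier — so the cycle the system enters has period 24.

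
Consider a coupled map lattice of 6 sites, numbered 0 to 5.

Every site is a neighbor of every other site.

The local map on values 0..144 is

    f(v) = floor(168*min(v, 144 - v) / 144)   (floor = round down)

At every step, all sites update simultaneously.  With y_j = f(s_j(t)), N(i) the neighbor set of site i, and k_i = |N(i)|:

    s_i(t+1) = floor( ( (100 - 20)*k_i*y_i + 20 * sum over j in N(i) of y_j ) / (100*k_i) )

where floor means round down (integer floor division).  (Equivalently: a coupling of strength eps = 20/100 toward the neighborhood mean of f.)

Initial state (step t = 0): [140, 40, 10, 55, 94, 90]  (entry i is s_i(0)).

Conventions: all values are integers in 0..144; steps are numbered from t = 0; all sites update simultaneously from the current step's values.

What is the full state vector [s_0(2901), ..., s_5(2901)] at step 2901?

Answer: [75, 75, 77, 77, 77, 80]
Key observation: The state at step 9, [75, 75, 77, 77, 77, 80], reappears at step 11: the system is in a cycle of period 2 from step 9 on.  Therefore the state at step 2901 equals the state at step 9 + ((2901 - 9) mod 2) = 9, which is [75, 75, 77, 77, 77, 80].

Derivation:
t=0: [140, 40, 10, 55, 94, 90]
t=1: [12, 44, 18, 58, 53, 57]
t=2: [21, 49, 27, 62, 57, 61]
t=3: [31, 56, 36, 67, 63, 66]
t=4: [42, 64, 46, 74, 70, 73]
t=5: [54, 73, 57, 78, 78, 79]
t=6: [65, 79, 67, 76, 76, 74]
t=7: [75, 75, 77, 78, 78, 80]
t=8: [79, 79, 77, 77, 77, 74]
t=9: [75, 75, 77, 77, 77, 80]
t=10: [79, 79, 78, 78, 78, 74]
t=11: [75, 75, 77, 77, 77, 80]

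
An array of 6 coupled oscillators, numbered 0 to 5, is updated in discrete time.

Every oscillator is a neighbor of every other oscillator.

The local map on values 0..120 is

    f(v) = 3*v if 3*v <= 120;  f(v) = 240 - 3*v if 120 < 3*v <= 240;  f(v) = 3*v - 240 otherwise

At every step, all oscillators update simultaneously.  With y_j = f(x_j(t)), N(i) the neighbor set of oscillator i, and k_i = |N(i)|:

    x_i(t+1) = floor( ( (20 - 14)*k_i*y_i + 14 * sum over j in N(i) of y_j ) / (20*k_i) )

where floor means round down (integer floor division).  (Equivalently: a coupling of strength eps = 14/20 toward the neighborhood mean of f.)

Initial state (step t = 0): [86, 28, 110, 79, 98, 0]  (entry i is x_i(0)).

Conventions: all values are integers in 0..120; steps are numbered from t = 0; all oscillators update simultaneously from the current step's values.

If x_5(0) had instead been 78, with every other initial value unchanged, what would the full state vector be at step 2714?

Answer: [54, 54, 54, 54, 54, 54]
Key observation: The state at step 6, [54, 54, 54, 54, 54, 54], reappears at step 10: the system is in a cycle of period 4 from step 6 on.  Therefore the state at step 2714 equals the state at step 6 + ((2714 - 6) mod 4) = 6, which is [54, 54, 54, 54, 54, 54].

Derivation:
t=0: [86, 28, 110, 79, 98, 78]
t=1: [38, 49, 50, 36, 44, 36]
t=2: [105, 101, 101, 104, 104, 104]
t=3: [70, 68, 68, 69, 69, 69]
t=4: [32, 33, 33, 33, 33, 33]
t=5: [98, 98, 98, 98, 98, 98]
t=6: [54, 54, 54, 54, 54, 54]
t=7: [78, 78, 78, 78, 78, 78]
t=8: [6, 6, 6, 6, 6, 6]
t=9: [18, 18, 18, 18, 18, 18]
t=10: [54, 54, 54, 54, 54, 54]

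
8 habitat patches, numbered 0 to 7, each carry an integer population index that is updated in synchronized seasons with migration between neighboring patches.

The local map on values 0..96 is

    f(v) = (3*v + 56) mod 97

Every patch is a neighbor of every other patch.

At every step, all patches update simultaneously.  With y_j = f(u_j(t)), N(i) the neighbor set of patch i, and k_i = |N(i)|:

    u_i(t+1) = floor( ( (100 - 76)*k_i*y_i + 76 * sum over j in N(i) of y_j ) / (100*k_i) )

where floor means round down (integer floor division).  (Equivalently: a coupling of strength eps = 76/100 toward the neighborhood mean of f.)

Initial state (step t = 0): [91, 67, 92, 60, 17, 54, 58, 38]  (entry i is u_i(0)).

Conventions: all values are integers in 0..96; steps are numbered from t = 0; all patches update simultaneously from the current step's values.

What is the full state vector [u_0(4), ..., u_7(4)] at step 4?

Simulating step by step:
t=0: [91, 67, 92, 60, 17, 54, 58, 38]
t=1: [40, 43, 40, 41, 36, 38, 40, 45]
t=2: [79, 81, 79, 80, 78, 79, 79, 81]
t=3: [13, 14, 13, 14, 26, 13, 13, 14]
t=4: [58, 45, 58, 45, 50, 58, 58, 45]

Answer: [58, 45, 58, 45, 50, 58, 58, 45]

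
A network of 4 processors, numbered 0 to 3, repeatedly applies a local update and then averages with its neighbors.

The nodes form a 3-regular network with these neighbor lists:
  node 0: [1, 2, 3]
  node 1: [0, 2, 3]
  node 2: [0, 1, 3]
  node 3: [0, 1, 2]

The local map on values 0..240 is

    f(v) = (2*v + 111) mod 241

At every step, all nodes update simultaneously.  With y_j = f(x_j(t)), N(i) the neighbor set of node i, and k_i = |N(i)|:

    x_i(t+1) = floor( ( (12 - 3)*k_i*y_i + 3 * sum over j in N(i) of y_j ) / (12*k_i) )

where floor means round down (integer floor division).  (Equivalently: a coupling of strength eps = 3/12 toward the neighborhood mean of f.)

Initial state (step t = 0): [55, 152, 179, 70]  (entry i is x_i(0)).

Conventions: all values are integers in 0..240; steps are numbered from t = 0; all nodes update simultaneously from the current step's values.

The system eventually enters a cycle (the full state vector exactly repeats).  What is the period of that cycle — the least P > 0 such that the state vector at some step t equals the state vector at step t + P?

Simulating step by step:
t=0: [55, 152, 179, 70]
t=1: [200, 168, 204, 59]
t=2: [61, 179, 66, 194]
t=3: [195, 192, 41, 51]
t=4: [49, 45, 165, 178]
t=5: [209, 203, 203, 220]
t=6: [46, 38, 38, 61]
t=7: [202, 192, 192, 222]
t=8: [33, 19, 19, 59]
t=9: [176, 158, 158, 211]
t=10: [201, 177, 177, 87]
t=11: [64, 192, 192, 72]
t=12: [182, 31, 31, 32]
t=13: [218, 178, 178, 179]
t=14: [105, 212, 212, 214]
t=15: [73, 55, 55, 58]
t=16: [67, 204, 204, 208]
t=17: [12, 34, 34, 40]
t=18: [147, 176, 176, 184]
t=19: [179, 218, 218, 229]
t=20: [189, 80, 80, 95]
t=21: [15, 30, 30, 50]
t=22: [151, 171, 171, 198]
t=23: [166, 193, 193, 68]
t=24: [154, 29, 29, 23]
t=25: [174, 168, 168, 160]
t=26: [213, 205, 205, 195]
t=27: [49, 38, 38, 25]
t=28: [201, 186, 186, 169]
t=29: [40, 20, 20, 158]
t=30: [183, 157, 157, 180]
t=31: [226, 192, 192, 222]
t=32: [69, 23, 23, 63]
t=33: [51, 151, 151, 204]
t=34: [191, 164, 164, 74]
t=35: [42, 167, 167, 47]
t=36: [197, 203, 203, 204]
t=37: [26, 34, 34, 35]
t=38: [167, 177, 177, 179]
t=39: [209, 222, 222, 225]
t=40: [54, 71, 71, 75]
t=41: [167, 29, 29, 35]
t=42: [196, 172, 172, 180]
t=43: [70, 199, 199, 209]
t=44: [15, 27, 27, 40]
t=45: [149, 165, 165, 182]
t=46: [178, 200, 200, 222]
t=47: [180, 49, 49, 78]
t=48: [209, 195, 195, 73]
t=49: [39, 21, 21, 19]
t=50: [179, 155, 155, 153]
t=51: [215, 183, 183, 181]
t=52: [102, 220, 220, 218]
t=53: [72, 69, 69, 66]
t=54: [12, 8, 8, 4]
t=55: [132, 127, 127, 121]
t=56: [130, 123, 123, 115]
t=57: [125, 115, 115, 105]
t=58: [113, 100, 100, 86]
t=59: [87, 69, 69, 51]
t=60: [52, 28, 28, 164]
t=61: [205, 173, 173, 194]
t=62: [66, 184, 184, 52]
t=63: [59, 216, 216, 201]
t=64: [184, 72, 72, 52]
t=65: [198, 49, 49, 183]
t=66: [73, 195, 195, 213]
t=67: [19, 21, 21, 45]
t=68: [154, 156, 156, 188]
t=69: [164, 166, 166, 48]
t=70: [199, 202, 202, 205]
t=71: [29, 33, 33, 37]
t=72: [171, 177, 177, 182]
t=73: [215, 223, 223, 230]
t=74: [64, 74, 74, 84]
t=75: [185, 38, 38, 51]
t=76: [228, 193, 193, 210]
t=77: [70, 23, 23, 46]
t=78: [50, 148, 148, 179]
t=79: [204, 174, 174, 216]
t=80: [69, 189, 189, 85]
t=81: [10, 9, 9, 31]
t=82: [134, 132, 132, 162]
t=83: [142, 139, 139, 179]
t=84: [159, 155, 155, 208]
t=85: [174, 169, 169, 79]
t=86: [200, 193, 193, 73]
t=87: [25, 16, 16, 16]
t=88: [156, 144, 144, 144]
t=89: [176, 160, 160, 160]
t=90: [214, 192, 192, 192]
t=91: [46, 16, 16, 16]
t=92: [188, 148, 148, 148]
t=93: [45, 152, 152, 152]
t=94: [194, 176, 176, 176]
t=95: [68, 204, 204, 204]
t=96: [13, 34, 34, 34]
t=97: [147, 175, 175, 175]
t=98: [178, 215, 215, 215]
t=99: [184, 72, 72, 72]
t=100: [182, 32, 32, 32]
t=101: [219, 179, 179, 179]
t=102: [107, 214, 214, 214]
t=103: [77, 59, 59, 59]
t=104: [75, 211, 211, 211]
t=105: [27, 48, 48, 48]
t=106: [175, 203, 203, 203]
t=107: [173, 50, 50, 50]
t=108: [214, 211, 211, 211]
t=109: [55, 51, 51, 51]
t=110: [219, 213, 213, 213]
t=111: [64, 56, 56, 56]
t=112: [235, 224, 224, 224]
t=113: [93, 78, 78, 78]
t=114: [48, 28, 28, 28]
t=115: [197, 170, 170, 170]
t=116: [69, 194, 194, 194]
t=117: [10, 16, 16, 16]
t=118: [134, 142, 142, 142]
t=119: [142, 152, 152, 152]
t=120: [159, 172, 172, 172]
t=121: [194, 211, 211, 211]
t=122: [25, 48, 48, 48]
t=123: [172, 203, 203, 203]
t=124: [169, 49, 49, 49]
t=125: [208, 208, 208, 208]
t=126: [45, 45, 45, 45]
t=127: [201, 201, 201, 201]
t=128: [31, 31, 31, 31]
t=129: [173, 173, 173, 173]
t=130: [216, 216, 216, 216]
t=131: [61, 61, 61, 61]
t=132: [233, 233, 233, 233]
t=133: [95, 95, 95, 95]
t=134: [60, 60, 60, 60]
t=135: [231, 231, 231, 231]
t=136: [91, 91, 91, 91]
t=137: [52, 52, 52, 52]
t=138: [215, 215, 215, 215]
t=139: [59, 59, 59, 59]
t=140: [229, 229, 229, 229]
t=141: [87, 87, 87, 87]
t=142: [44, 44, 44, 44]
t=143: [199, 199, 199, 199]
t=144: [27, 27, 27, 27]
t=145: [165, 165, 165, 165]
t=146: [200, 200, 200, 200]
t=147: [29, 29, 29, 29]
t=148: [169, 169, 169, 169]
t=149: [208, 208, 208, 208]

Answer: 24
Key observation: The state at step 125, [208, 208, 208, 208], reappears at step 149 — and no state repeats earlier — so the cycle the system enters has period 24.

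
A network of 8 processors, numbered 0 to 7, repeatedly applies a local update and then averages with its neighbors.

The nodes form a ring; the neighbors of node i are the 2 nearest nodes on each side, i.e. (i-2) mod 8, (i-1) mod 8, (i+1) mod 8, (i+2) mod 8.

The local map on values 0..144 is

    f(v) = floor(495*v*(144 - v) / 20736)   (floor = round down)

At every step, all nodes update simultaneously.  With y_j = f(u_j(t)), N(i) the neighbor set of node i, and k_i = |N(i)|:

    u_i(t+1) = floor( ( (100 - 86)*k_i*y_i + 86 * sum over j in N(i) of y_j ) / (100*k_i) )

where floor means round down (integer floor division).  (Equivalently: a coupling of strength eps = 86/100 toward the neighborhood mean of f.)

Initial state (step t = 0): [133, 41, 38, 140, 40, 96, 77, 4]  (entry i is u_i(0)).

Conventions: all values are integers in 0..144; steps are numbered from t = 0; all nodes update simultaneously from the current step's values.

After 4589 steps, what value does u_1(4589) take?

Answer: u_1(4589) = 61
Key observation: The state at step 4, [123, 123, 123, 123, 123, 123, 123, 123], reappears at step 8: the system is in a cycle of period 4 from step 4 on.  Therefore the state at step 4589 equals the state at step 4 + ((4589 - 4) mod 4) = 5, which is [61, 61, 61, 61, 61, 61, 61, 61].

Derivation:
t=0: [133, 41, 38, 140, 40, 96, 77, 4]
t=1: [76, 47, 66, 88, 87, 68, 72, 80]
t=2: [119, 119, 117, 117, 120, 120, 121, 119]
t=3: [70, 72, 71, 71, 70, 69, 69, 69]
t=4: [123, 123, 123, 123, 123, 123, 123, 123]
t=5: [61, 61, 61, 61, 61, 61, 61, 61]
t=6: [120, 120, 120, 120, 120, 120, 120, 120]
t=7: [68, 68, 68, 68, 68, 68, 68, 68]
t=8: [123, 123, 123, 123, 123, 123, 123, 123]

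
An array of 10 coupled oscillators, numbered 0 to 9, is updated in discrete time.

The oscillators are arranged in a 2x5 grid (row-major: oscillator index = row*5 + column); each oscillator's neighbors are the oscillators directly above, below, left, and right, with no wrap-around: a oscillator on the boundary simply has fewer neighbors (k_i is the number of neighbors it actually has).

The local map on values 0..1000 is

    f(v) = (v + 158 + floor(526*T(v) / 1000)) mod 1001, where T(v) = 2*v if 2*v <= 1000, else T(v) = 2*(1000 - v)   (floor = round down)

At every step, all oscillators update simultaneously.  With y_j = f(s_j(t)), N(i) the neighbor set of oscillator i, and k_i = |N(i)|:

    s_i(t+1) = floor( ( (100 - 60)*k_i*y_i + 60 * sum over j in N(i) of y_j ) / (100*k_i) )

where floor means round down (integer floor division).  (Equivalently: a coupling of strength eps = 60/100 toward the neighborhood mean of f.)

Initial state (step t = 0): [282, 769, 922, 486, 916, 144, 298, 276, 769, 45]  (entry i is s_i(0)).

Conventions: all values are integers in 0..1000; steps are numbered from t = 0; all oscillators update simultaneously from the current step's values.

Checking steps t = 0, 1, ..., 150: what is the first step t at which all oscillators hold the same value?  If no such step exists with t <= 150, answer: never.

Answer: never
Key observation: The state at step 12 reappears at step 14 — the system is in a cycle of period 2 from step 12 on.  No step 0..14 is synchronized, and the cycle repeats forever, so no step up to 150 (or ever) has all oscillators equal.

Derivation:
t=0: [282, 769, 922, 486, 916, 144, 298, 276, 769, 45]  (not all equal)
t=1: [481, 400, 273, 159, 185, 632, 576, 509, 293, 199]  (not all equal)
t=2: [403, 599, 616, 596, 529, 167, 338, 404, 550, 615]  (not all equal)
t=3: [596, 473, 338, 178, 178, 750, 673, 636, 340, 179]  (not all equal)
t=4: [160, 291, 505, 655, 523, 173, 164, 446, 586, 623]  (not all equal)
t=5: [574, 534, 273, 177, 177, 498, 465, 199, 155, 178]  (not all equal)
t=6: [179, 274, 540, 551, 521, 158, 229, 487, 512, 508]  (not all equal)
t=7: [570, 554, 283, 180, 181, 538, 522, 260, 176, 181]  (not all equal)
t=8: [179, 291, 574, 568, 528, 180, 282, 564, 557, 526]  (not all equal)
t=9: [594, 590, 294, 179, 180, 589, 586, 290, 179, 180]  (not all equal)
t=10: [178, 294, 595, 572, 526, 178, 293, 594, 571, 526]  (not all equal)
t=11: [594, 596, 294, 179, 180, 593, 596, 294, 179, 180]  (not all equal)
t=12: [178, 294, 597, 572, 526, 178, 294, 597, 572, 526]  (not all equal)
t=13: [594, 596, 294, 179, 180, 594, 596, 294, 179, 180]  (not all equal)
t=14: [178, 294, 597, 572, 526, 178, 294, 597, 572, 526]  (not all equal)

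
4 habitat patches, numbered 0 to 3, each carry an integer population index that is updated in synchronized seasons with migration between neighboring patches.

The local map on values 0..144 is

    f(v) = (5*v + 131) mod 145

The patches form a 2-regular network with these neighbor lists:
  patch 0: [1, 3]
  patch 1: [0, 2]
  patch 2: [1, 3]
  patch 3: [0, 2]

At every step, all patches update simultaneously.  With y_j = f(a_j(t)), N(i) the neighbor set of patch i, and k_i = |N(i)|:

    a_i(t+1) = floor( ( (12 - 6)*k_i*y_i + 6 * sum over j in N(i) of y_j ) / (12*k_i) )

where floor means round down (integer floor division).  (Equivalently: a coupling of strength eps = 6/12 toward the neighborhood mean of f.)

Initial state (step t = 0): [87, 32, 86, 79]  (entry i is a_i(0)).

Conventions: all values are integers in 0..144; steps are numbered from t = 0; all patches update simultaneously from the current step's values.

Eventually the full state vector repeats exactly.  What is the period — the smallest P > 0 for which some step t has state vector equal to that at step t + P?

Answer: 4
Key observation: The state at step 14, [79, 59, 52, 72], reappears at step 18 — and no state repeats earlier — so the cycle the system enters has period 4.

Derivation:
t=0: [87, 32, 86, 79]
t=1: [88, 64, 86, 109]
t=2: [96, 73, 91, 113]
t=3: [59, 39, 47, 67]
t=4: [84, 71, 54, 68]
t=5: [79, 82, 77, 74]
t=6: [88, 96, 83, 76]
t=7: [94, 77, 82, 99]
t=8: [42, 72, 84, 54]
t=9: [67, 69, 99, 97]
t=10: [34, 39, 42, 37]
t=11: [21, 33, 41, 28]
t=12: [78, 37, 56, 97]
t=13: [58, 64, 76, 69]
t=14: [79, 59, 52, 72]
t=15: [93, 116, 98, 76]
t=16: [59, 79, 72, 52]
t=17: [116, 93, 76, 98]
t=18: [79, 59, 52, 72]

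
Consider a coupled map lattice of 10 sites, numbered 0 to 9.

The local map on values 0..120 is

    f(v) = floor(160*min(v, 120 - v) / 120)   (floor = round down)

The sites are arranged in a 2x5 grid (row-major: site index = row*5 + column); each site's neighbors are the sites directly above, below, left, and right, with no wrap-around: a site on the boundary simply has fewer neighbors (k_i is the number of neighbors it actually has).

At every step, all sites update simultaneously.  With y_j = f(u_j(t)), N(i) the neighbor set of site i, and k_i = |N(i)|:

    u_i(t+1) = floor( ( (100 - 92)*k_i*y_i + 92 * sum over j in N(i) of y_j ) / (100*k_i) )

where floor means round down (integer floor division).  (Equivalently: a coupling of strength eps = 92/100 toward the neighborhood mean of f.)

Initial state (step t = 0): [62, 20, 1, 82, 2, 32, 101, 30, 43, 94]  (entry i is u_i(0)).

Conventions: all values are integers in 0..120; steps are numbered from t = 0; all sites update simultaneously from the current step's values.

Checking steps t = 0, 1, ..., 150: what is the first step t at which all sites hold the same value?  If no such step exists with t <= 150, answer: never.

Answer: 10
Key observation: Synchronization is absorbing here: once all sites are equal they stay equal, and step 10 is the first all-equal step.

Derivation:
t=0: [62, 20, 1, 82, 2, 32, 101, 30, 43, 94]  (not all equal)
t=1: [37, 33, 35, 22, 38, 50, 35, 28, 42, 29]  (not all equal)
t=2: [54, 46, 37, 48, 34, 48, 48, 48, 36, 51]  (not all equal)
t=3: [63, 61, 61, 48, 64, 67, 63, 54, 63, 48]  (not all equal)
t=4: [74, 76, 71, 75, 64, 75, 73, 76, 67, 74]  (not all equal)
t=5: [59, 62, 59, 68, 61, 61, 58, 65, 60, 71]  (not all equal)
t=6: [77, 77, 73, 77, 67, 77, 76, 77, 69, 77]  (not all equal)
t=7: [57, 58, 57, 65, 58, 57, 57, 62, 57, 68]  (not all equal)
t=8: [76, 76, 75, 76, 71, 76, 76, 76, 73, 75]  (not all equal)
t=9: [58, 58, 58, 61, 59, 58, 58, 59, 58, 63]  (not all equal)
t=10: [77, 77, 77, 77, 77, 77, 77, 77, 77, 77]  (all equal)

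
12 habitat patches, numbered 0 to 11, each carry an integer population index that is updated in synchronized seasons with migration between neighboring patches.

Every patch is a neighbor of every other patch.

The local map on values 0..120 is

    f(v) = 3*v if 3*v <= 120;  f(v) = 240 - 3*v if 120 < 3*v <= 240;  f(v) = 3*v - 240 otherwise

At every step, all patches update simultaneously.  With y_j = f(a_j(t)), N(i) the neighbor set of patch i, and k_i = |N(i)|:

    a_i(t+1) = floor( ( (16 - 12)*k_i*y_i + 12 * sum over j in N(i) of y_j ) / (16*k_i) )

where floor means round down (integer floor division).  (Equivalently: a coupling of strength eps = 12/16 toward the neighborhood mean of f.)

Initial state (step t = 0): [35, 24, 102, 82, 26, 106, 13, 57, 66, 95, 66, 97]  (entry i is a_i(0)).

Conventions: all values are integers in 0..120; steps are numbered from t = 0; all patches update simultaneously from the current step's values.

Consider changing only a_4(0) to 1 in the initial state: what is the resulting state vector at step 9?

Answer: [84, 84, 84, 84, 84, 84, 84, 84, 84, 84, 84, 84]
Key observation: This trace re-runs the system from the modified initial state.

Derivation:
t=0: [35, 24, 102, 82, 1, 106, 13, 57, 66, 95, 66, 97]
t=1: [61, 55, 54, 43, 42, 56, 49, 54, 49, 50, 49, 51]
t=2: [81, 84, 85, 91, 91, 84, 87, 85, 87, 87, 87, 86]
t=3: [15, 17, 18, 21, 21, 17, 19, 18, 19, 19, 19, 18]
t=4: [53, 54, 55, 56, 56, 54, 55, 55, 55, 55, 55, 55]
t=5: [76, 75, 75, 74, 74, 75, 75, 75, 75, 75, 75, 75]
t=6: [14, 15, 15, 15, 15, 15, 15, 15, 15, 15, 15, 15]
t=7: [44, 44, 44, 44, 44, 44, 44, 44, 44, 44, 44, 44]
t=8: [108, 108, 108, 108, 108, 108, 108, 108, 108, 108, 108, 108]
t=9: [84, 84, 84, 84, 84, 84, 84, 84, 84, 84, 84, 84]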